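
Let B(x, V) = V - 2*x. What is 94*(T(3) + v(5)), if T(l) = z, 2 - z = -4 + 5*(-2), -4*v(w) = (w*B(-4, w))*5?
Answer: -12267/2 ≈ -6133.5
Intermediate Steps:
v(w) = -5*w*(8 + w)/4 (v(w) = -w*(w - 2*(-4))*5/4 = -w*(w + 8)*5/4 = -w*(8 + w)*5/4 = -5*w*(8 + w)/4)
z = 16 (z = 2 - (-4 + 5*(-2)) = 2 - (-4 - 10) = 2 - 1*(-14) = 2 + 14 = 16)
T(l) = 16
94*(T(3) + v(5)) = 94*(16 - 5/4*5*(8 + 5)) = 94*(16 - 5/4*5*13) = 94*(16 - 325/4) = 94*(-261/4) = -12267/2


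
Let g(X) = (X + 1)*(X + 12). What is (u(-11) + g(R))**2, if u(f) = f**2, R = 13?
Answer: 221841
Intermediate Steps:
g(X) = (1 + X)*(12 + X)
(u(-11) + g(R))**2 = ((-11)**2 + (12 + 13**2 + 13*13))**2 = (121 + (12 + 169 + 169))**2 = (121 + 350)**2 = 471**2 = 221841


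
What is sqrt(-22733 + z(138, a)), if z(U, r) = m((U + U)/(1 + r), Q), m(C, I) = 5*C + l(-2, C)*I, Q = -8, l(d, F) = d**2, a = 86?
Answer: 5*I*sqrt(765281)/29 ≈ 150.83*I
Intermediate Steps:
m(C, I) = 4*I + 5*C (m(C, I) = 5*C + (-2)**2*I = 5*C + 4*I = 4*I + 5*C)
z(U, r) = -32 + 10*U/(1 + r) (z(U, r) = 4*(-8) + 5*((U + U)/(1 + r)) = -32 + 5*((2*U)/(1 + r)) = -32 + 5*(2*U/(1 + r)) = -32 + 10*U/(1 + r))
sqrt(-22733 + z(138, a)) = sqrt(-22733 + 2*(-16 - 16*86 + 5*138)/(1 + 86)) = sqrt(-22733 + 2*(-16 - 1376 + 690)/87) = sqrt(-22733 + 2*(1/87)*(-702)) = sqrt(-22733 - 468/29) = sqrt(-659725/29) = 5*I*sqrt(765281)/29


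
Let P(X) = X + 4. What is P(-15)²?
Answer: 121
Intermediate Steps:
P(X) = 4 + X
P(-15)² = (4 - 15)² = (-11)² = 121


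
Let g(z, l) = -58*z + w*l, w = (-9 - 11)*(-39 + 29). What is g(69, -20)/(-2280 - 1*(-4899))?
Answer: -8002/2619 ≈ -3.0554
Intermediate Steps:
w = 200 (w = -20*(-10) = 200)
g(z, l) = -58*z + 200*l
g(69, -20)/(-2280 - 1*(-4899)) = (-58*69 + 200*(-20))/(-2280 - 1*(-4899)) = (-4002 - 4000)/(-2280 + 4899) = -8002/2619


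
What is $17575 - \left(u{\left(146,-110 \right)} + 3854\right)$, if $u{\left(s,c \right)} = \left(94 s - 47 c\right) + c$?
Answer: $-5063$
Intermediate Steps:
$u{\left(s,c \right)} = - 46 c + 94 s$ ($u{\left(s,c \right)} = \left(- 47 c + 94 s\right) + c = - 46 c + 94 s$)
$17575 - \left(u{\left(146,-110 \right)} + 3854\right) = 17575 - \left(\left(\left(-46\right) \left(-110\right) + 94 \cdot 146\right) + 3854\right) = 17575 - \left(\left(5060 + 13724\right) + 3854\right) = 17575 - \left(18784 + 3854\right) = 17575 - 22638 = -5063$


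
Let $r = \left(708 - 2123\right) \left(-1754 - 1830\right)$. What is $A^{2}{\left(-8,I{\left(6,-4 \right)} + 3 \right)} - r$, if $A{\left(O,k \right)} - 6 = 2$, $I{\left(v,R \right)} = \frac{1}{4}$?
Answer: $-5071296$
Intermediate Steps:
$I{\left(v,R \right)} = \frac{1}{4}$
$A{\left(O,k \right)} = 8$ ($A{\left(O,k \right)} = 6 + 2 = 8$)
$r = 5071360$ ($r = \left(-1415\right) \left(-3584\right) = 5071360$)
$A^{2}{\left(-8,I{\left(6,-4 \right)} + 3 \right)} - r = 8^{2} - 5071360 = 64 - 5071360 = -5071296$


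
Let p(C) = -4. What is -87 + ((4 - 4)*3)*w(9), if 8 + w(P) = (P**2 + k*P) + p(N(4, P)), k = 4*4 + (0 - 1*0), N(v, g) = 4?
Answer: -87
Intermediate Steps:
k = 16 (k = 16 + (0 + 0) = 16 + 0 = 16)
w(P) = -12 + P**2 + 16*P (w(P) = -8 + ((P**2 + 16*P) - 4) = -8 + (-4 + P**2 + 16*P) = -12 + P**2 + 16*P)
-87 + ((4 - 4)*3)*w(9) = -87 + ((4 - 4)*3)*(-12 + 9**2 + 16*9) = -87 + (0*3)*(-12 + 81 + 144) = -87 + 0*213 = -87 + 0 = -87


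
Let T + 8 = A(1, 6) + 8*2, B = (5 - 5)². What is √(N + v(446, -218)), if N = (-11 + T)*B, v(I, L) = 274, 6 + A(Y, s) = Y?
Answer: √274 ≈ 16.553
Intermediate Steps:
A(Y, s) = -6 + Y
B = 0 (B = 0² = 0)
T = 3 (T = -8 + ((-6 + 1) + 8*2) = -8 + (-5 + 16) = -8 + 11 = 3)
N = 0 (N = (-11 + 3)*0 = -8*0 = 0)
√(N + v(446, -218)) = √(0 + 274) = √274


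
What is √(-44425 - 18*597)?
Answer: I*√55171 ≈ 234.89*I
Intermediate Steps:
√(-44425 - 18*597) = √(-44425 - 10746) = √(-55171) = I*√55171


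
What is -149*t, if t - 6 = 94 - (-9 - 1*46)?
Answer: -23095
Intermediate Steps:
t = 155 (t = 6 + (94 - (-9 - 1*46)) = 6 + (94 - (-9 - 46)) = 6 + (94 - 1*(-55)) = 6 + (94 + 55) = 6 + 149 = 155)
-149*t = -149*155 = -23095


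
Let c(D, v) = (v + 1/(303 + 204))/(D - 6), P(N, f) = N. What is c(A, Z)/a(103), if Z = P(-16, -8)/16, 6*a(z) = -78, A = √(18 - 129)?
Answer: -1012/322959 - 506*I*√111/968877 ≈ -0.0031335 - 0.0055023*I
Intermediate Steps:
A = I*√111 (A = √(-111) = I*√111 ≈ 10.536*I)
a(z) = -13 (a(z) = (⅙)*(-78) = -13)
Z = -1 (Z = -16/16 = -16*1/16 = -1)
c(D, v) = (1/507 + v)/(-6 + D) (c(D, v) = (v + 1/507)/(-6 + D) = (1/507 + v)/(-6 + D))
c(A, Z)/a(103) = ((1/507 - 1)/(-6 + I*√111))/(-13) = (-506/507/(-6 + I*√111))*(-1/13) = -506/(507*(-6 + I*√111))*(-1/13) = 506/(6591*(-6 + I*√111))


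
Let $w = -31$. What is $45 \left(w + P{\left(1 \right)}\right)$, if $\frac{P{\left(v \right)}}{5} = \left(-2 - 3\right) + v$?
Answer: $-2295$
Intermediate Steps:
$P{\left(v \right)} = -25 + 5 v$ ($P{\left(v \right)} = 5 \left(\left(-2 - 3\right) + v\right) = 5 \left(-5 + v\right) = -25 + 5 v$)
$45 \left(w + P{\left(1 \right)}\right) = 45 \left(-31 + \left(-25 + 5 \cdot 1\right)\right) = 45 \left(-31 + \left(-25 + 5\right)\right) = 45 \left(-31 - 20\right) = 45 \left(-51\right) = -2295$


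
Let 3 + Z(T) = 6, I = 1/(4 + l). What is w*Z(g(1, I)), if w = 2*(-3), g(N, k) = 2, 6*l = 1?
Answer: -18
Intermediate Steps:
l = ⅙ (l = (⅙)*1 = ⅙ ≈ 0.16667)
I = 6/25 (I = 1/(4 + ⅙) = 1/(25/6) = 6/25 ≈ 0.24000)
Z(T) = 3 (Z(T) = -3 + 6 = 3)
w = -6
w*Z(g(1, I)) = -6*3 = -18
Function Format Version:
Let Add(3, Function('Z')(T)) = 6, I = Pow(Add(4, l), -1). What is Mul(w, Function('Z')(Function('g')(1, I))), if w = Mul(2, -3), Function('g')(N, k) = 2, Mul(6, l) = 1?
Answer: -18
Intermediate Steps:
l = Rational(1, 6) (l = Mul(Rational(1, 6), 1) = Rational(1, 6) ≈ 0.16667)
I = Rational(6, 25) (I = Pow(Add(4, Rational(1, 6)), -1) = Pow(Rational(25, 6), -1) = Rational(6, 25) ≈ 0.24000)
Function('Z')(T) = 3 (Function('Z')(T) = Add(-3, 6) = 3)
w = -6
Mul(w, Function('Z')(Function('g')(1, I))) = Mul(-6, 3) = -18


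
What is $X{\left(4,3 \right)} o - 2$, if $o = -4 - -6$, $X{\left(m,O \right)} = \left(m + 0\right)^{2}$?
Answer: $30$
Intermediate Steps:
$X{\left(m,O \right)} = m^{2}$
$o = 2$ ($o = -4 + 6 = 2$)
$X{\left(4,3 \right)} o - 2 = 4^{2} \cdot 2 - 2 = 16 \cdot 2 + \left(-6 + 4\right) = 32 - 2 = 30$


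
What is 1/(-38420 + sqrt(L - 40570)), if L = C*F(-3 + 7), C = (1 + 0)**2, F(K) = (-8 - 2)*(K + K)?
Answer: -3842/147613705 - I*sqrt(1626)/295227410 ≈ -2.6027e-5 - 1.3659e-7*I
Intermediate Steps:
F(K) = -20*K
C = 1 (C = 1**2 = 1)
L = -80 (L = 1*(-20*(-3 + 7)) = 1*(-20*4) = 1*(-80) = -80)
1/(-38420 + sqrt(L - 40570)) = 1/(-38420 + sqrt(-80 - 40570)) = 1/(-38420 + sqrt(-40650)) = 1/(-38420 + 5*I*sqrt(1626))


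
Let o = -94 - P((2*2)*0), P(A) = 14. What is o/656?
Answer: -27/164 ≈ -0.16463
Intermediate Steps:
o = -108 (o = -94 - 1*14 = -94 - 14 = -108)
o/656 = -108/656 = -108*1/656 = -27/164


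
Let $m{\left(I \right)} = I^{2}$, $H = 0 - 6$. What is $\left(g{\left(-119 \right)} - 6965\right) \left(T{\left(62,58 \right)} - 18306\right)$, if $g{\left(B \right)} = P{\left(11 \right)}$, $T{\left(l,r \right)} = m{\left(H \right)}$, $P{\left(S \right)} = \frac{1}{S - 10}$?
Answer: $127232280$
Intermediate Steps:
$H = -6$
$P{\left(S \right)} = \frac{1}{-10 + S}$
$T{\left(l,r \right)} = 36$ ($T{\left(l,r \right)} = \left(-6\right)^{2} = 36$)
$g{\left(B \right)} = 1$ ($g{\left(B \right)} = \frac{1}{-10 + 11} = 1^{-1} = 1$)
$\left(g{\left(-119 \right)} - 6965\right) \left(T{\left(62,58 \right)} - 18306\right) = \left(1 - 6965\right) \left(36 - 18306\right) = \left(-6964\right) \left(-18270\right) = 127232280$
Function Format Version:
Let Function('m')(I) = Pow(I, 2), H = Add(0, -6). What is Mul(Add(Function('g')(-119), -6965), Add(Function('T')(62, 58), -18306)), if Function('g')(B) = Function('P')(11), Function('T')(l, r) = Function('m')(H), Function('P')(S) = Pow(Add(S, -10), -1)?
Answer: 127232280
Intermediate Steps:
H = -6
Function('P')(S) = Pow(Add(-10, S), -1)
Function('T')(l, r) = 36 (Function('T')(l, r) = Pow(-6, 2) = 36)
Function('g')(B) = 1 (Function('g')(B) = Pow(Add(-10, 11), -1) = Pow(1, -1) = 1)
Mul(Add(Function('g')(-119), -6965), Add(Function('T')(62, 58), -18306)) = Mul(Add(1, -6965), Add(36, -18306)) = Mul(-6964, -18270) = 127232280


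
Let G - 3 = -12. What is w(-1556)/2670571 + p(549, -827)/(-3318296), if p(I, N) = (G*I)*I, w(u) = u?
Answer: 7239051661163/8861745067016 ≈ 0.81689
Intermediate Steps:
G = -9 (G = 3 - 12 = -9)
p(I, N) = -9*I**2 (p(I, N) = (-9*I)*I = -9*I**2)
w(-1556)/2670571 + p(549, -827)/(-3318296) = -1556/2670571 - 9*549**2/(-3318296) = -1556*1/2670571 - 9*301401*(-1/3318296) = -1556/2670571 - 2712609*(-1/3318296) = -1556/2670571 + 2712609/3318296 = 7239051661163/8861745067016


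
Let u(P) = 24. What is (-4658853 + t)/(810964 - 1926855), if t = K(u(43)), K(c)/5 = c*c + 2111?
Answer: 4645418/1115891 ≈ 4.1630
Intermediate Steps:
K(c) = 10555 + 5*c**2 (K(c) = 5*(c*c + 2111) = 5*(c**2 + 2111) = 5*(2111 + c**2) = 10555 + 5*c**2)
t = 13435 (t = 10555 + 5*24**2 = 10555 + 5*576 = 10555 + 2880 = 13435)
(-4658853 + t)/(810964 - 1926855) = (-4658853 + 13435)/(810964 - 1926855) = -4645418/(-1115891) = -4645418*(-1/1115891) = 4645418/1115891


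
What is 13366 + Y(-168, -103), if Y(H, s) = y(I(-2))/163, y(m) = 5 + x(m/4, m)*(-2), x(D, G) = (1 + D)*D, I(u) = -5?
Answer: 17429299/1304 ≈ 13366.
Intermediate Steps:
x(D, G) = D*(1 + D)
y(m) = 5 - m*(1 + m/4)/2 (y(m) = 5 + ((m/4)*(1 + m/4))*(-2) = 5 + (m*(1 + m/4)/4)*(-2) = 5 - m*(1 + m/4)/2)
Y(H, s) = 35/1304 (Y(H, s) = (5 - ⅛*(-5)*(4 - 5))/163 = (5 - ⅛*(-5)*(-1))*(1/163) = (5 - 5/8)*(1/163) = (35/8)*(1/163) = 35/1304)
13366 + Y(-168, -103) = 13366 + 35/1304 = 17429299/1304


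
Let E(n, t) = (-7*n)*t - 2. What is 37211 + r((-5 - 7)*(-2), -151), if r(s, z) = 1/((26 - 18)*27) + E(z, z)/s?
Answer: 825137/27 ≈ 30561.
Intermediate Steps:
E(n, t) = -2 - 7*n*t (E(n, t) = -7*n*t - 2 = -2 - 7*n*t)
r(s, z) = 1/216 + (-2 - 7*z²)/s (r(s, z) = 1/((26 - 18)*27) + (-2 - 7*z*z)/s = (1/27)/8 + (-2 - 7*z²)/s = (⅛)*(1/27) + (-2 - 7*z²)/s = 1/216 + (-2 - 7*z²)/s)
37211 + r((-5 - 7)*(-2), -151) = 37211 + (-432 + (-5 - 7)*(-2) - 1512*(-151)²)/(216*(((-5 - 7)*(-2)))) = 37211 + (-432 - 12*(-2) - 1512*22801)/(216*((-12*(-2)))) = 37211 + (1/216)*(-432 + 24 - 34475112)/24 = 37211 + (1/216)*(1/24)*(-34475520) = 37211 - 179560/27 = 825137/27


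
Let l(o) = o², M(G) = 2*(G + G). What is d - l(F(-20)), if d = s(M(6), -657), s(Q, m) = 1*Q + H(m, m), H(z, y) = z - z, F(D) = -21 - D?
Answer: 23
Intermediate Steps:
M(G) = 4*G (M(G) = 2*(2*G) = 4*G)
H(z, y) = 0
s(Q, m) = Q (s(Q, m) = 1*Q + 0 = Q + 0 = Q)
d = 24 (d = 4*6 = 24)
d - l(F(-20)) = 24 - (-21 - 1*(-20))² = 24 - (-21 + 20)² = 24 - 1*(-1)² = 24 - 1*1 = 24 - 1 = 23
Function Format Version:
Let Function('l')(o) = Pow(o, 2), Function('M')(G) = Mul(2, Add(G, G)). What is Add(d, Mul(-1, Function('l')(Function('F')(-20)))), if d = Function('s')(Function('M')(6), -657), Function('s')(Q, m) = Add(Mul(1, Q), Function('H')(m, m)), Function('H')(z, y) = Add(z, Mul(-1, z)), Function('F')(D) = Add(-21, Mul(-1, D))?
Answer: 23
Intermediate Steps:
Function('M')(G) = Mul(4, G) (Function('M')(G) = Mul(2, Mul(2, G)) = Mul(4, G))
Function('H')(z, y) = 0
Function('s')(Q, m) = Q (Function('s')(Q, m) = Add(Mul(1, Q), 0) = Add(Q, 0) = Q)
d = 24 (d = Mul(4, 6) = 24)
Add(d, Mul(-1, Function('l')(Function('F')(-20)))) = Add(24, Mul(-1, Pow(Add(-21, Mul(-1, -20)), 2))) = Add(24, Mul(-1, Pow(Add(-21, 20), 2))) = Add(24, Mul(-1, Pow(-1, 2))) = Add(24, Mul(-1, 1)) = Add(24, -1) = 23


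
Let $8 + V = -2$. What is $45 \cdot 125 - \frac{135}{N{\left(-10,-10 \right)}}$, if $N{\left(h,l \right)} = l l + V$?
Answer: $\frac{11247}{2} \approx 5623.5$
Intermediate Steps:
$V = -10$ ($V = -8 - 2 = -10$)
$N{\left(h,l \right)} = -10 + l^{2}$ ($N{\left(h,l \right)} = l l - 10 = l^{2} - 10 = -10 + l^{2}$)
$45 \cdot 125 - \frac{135}{N{\left(-10,-10 \right)}} = 45 \cdot 125 - \frac{135}{-10 + \left(-10\right)^{2}} = 5625 - \frac{135}{-10 + 100} = 5625 - \frac{135}{90} = 5625 - \frac{3}{2} = \frac{11247}{2}$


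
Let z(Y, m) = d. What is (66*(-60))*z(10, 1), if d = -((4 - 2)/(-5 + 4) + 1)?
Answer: -3960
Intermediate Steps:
d = 1 (d = -(2/(-1) + 1) = -(2*(-1) + 1) = -(-2 + 1) = -1*(-1) = 1)
z(Y, m) = 1
(66*(-60))*z(10, 1) = (66*(-60))*1 = -3960*1 = -3960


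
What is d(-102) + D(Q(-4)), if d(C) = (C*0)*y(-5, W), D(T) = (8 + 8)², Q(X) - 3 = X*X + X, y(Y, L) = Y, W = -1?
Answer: 256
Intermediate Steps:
Q(X) = 3 + X + X² (Q(X) = 3 + (X*X + X) = 3 + (X² + X) = 3 + (X + X²) = 3 + X + X²)
D(T) = 256 (D(T) = 16² = 256)
d(C) = 0 (d(C) = (C*0)*(-5) = 0*(-5) = 0)
d(-102) + D(Q(-4)) = 0 + 256 = 256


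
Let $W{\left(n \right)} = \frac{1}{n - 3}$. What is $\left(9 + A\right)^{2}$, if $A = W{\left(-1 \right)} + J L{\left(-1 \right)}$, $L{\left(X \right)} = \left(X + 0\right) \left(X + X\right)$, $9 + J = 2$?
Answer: $\frac{441}{16} \approx 27.563$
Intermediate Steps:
$J = -7$ ($J = -9 + 2 = -7$)
$L{\left(X \right)} = 2 X^{2}$ ($L{\left(X \right)} = X 2 X = 2 X^{2}$)
$W{\left(n \right)} = \frac{1}{-3 + n}$
$A = - \frac{57}{4}$ ($A = \frac{1}{-3 - 1} - 7 \cdot 2 \left(-1\right)^{2} = \frac{1}{-4} - 7 \cdot 2 \cdot 1 = - \frac{1}{4} - 14 = - \frac{57}{4} \approx -14.25$)
$\left(9 + A\right)^{2} = \left(9 - \frac{57}{4}\right)^{2} = \left(- \frac{21}{4}\right)^{2} = \frac{441}{16}$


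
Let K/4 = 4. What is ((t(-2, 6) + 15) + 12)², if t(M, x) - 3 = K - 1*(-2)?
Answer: 2304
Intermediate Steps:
K = 16 (K = 4*4 = 16)
t(M, x) = 21 (t(M, x) = 3 + (16 - 1*(-2)) = 3 + (16 + 2) = 3 + 18 = 21)
((t(-2, 6) + 15) + 12)² = ((21 + 15) + 12)² = (36 + 12)² = 48² = 2304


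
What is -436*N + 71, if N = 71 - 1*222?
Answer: 65907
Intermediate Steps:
N = -151 (N = 71 - 222 = -151)
-436*N + 71 = -436*(-151) + 71 = 65836 + 71 = 65907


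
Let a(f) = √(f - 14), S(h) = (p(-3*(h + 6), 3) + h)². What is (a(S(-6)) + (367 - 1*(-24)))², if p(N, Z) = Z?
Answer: (391 + I*√5)² ≈ 1.5288e+5 + 1749.0*I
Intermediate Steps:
S(h) = (3 + h)²
a(f) = √(-14 + f)
(a(S(-6)) + (367 - 1*(-24)))² = (√(-14 + (3 - 6)²) + (367 - 1*(-24)))² = (√(-14 + (-3)²) + (367 + 24))² = (√(-14 + 9) + 391)² = (√(-5) + 391)² = (I*√5 + 391)² = (391 + I*√5)²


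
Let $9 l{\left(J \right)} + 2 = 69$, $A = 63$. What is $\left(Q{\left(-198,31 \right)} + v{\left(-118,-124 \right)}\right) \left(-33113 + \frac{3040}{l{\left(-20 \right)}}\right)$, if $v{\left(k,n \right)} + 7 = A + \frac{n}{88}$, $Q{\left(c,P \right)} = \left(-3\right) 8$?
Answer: $- \frac{134062273}{134} \approx -1.0005 \cdot 10^{6}$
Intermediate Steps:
$l{\left(J \right)} = \frac{67}{9}$ ($l{\left(J \right)} = - \frac{2}{9} + \frac{1}{9} \cdot 69 = - \frac{2}{9} + \frac{23}{3} = \frac{67}{9}$)
$Q{\left(c,P \right)} = -24$
$v{\left(k,n \right)} = 56 + \frac{n}{88}$ ($v{\left(k,n \right)} = -7 + \left(63 + \frac{n}{88}\right) = 56 + \frac{n}{88}$)
$\left(Q{\left(-198,31 \right)} + v{\left(-118,-124 \right)}\right) \left(-33113 + \frac{3040}{l{\left(-20 \right)}}\right) = \left(-24 + \left(56 + \frac{1}{88} \left(-124\right)\right)\right) \left(-33113 + \frac{3040}{\frac{67}{9}}\right) = \left(-24 + \left(56 - \frac{31}{22}\right)\right) \left(-33113 + 3040 \cdot \frac{9}{67}\right) = \left(-24 + \frac{1201}{22}\right) \left(-33113 + \frac{27360}{67}\right) = \frac{673}{22} \left(- \frac{2191211}{67}\right) = - \frac{134062273}{134}$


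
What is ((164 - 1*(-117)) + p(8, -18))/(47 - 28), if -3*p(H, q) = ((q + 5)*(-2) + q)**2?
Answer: 41/3 ≈ 13.667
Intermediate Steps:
p(H, q) = -(-10 - q)**2/3 (p(H, q) = -((q + 5)*(-2) + q)**2/3 = -((5 + q)*(-2) + q)**2/3 = -((-10 - 2*q) + q)**2/3 = -(-10 - q)**2/3)
((164 - 1*(-117)) + p(8, -18))/(47 - 28) = ((164 - 1*(-117)) - (10 - 18)**2/3)/(47 - 28) = ((164 + 117) - 1/3*(-8)**2)/19 = (281 - 1/3*64)*(1/19) = (281 - 64/3)*(1/19) = (779/3)*(1/19) = 41/3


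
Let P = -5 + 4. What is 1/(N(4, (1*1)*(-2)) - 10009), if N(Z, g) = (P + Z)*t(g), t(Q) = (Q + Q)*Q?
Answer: -1/9985 ≈ -0.00010015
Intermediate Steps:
t(Q) = 2*Q**2 (t(Q) = (2*Q)*Q = 2*Q**2)
P = -1
N(Z, g) = 2*g**2*(-1 + Z) (N(Z, g) = (-1 + Z)*(2*g**2) = 2*g**2*(-1 + Z))
1/(N(4, (1*1)*(-2)) - 10009) = 1/(2*((1*1)*(-2))**2*(-1 + 4) - 10009) = 1/(2*(1*(-2))**2*3 - 10009) = 1/(2*(-2)**2*3 - 10009) = 1/(2*4*3 - 10009) = 1/(24 - 10009) = 1/(-9985) = -1/9985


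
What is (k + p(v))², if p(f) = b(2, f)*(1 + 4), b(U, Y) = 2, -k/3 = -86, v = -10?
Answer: 71824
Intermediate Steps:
k = 258 (k = -3*(-86) = 258)
p(f) = 10 (p(f) = 2*(1 + 4) = 2*5 = 10)
(k + p(v))² = (258 + 10)² = 268² = 71824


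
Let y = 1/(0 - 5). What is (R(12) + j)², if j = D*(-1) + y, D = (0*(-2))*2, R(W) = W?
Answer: 3481/25 ≈ 139.24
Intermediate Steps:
y = -⅕ (y = 1/(-5) = -⅕ ≈ -0.20000)
D = 0 (D = 0*2 = 0)
j = -⅕ (j = 0*(-1) - ⅕ = 0 - ⅕ = -⅕ ≈ -0.20000)
(R(12) + j)² = (12 - ⅕)² = (59/5)² = 3481/25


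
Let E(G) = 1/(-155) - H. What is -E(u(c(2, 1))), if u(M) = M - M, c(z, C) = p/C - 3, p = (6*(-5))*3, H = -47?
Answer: -7284/155 ≈ -46.994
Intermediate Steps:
p = -90 (p = -30*3 = -90)
c(z, C) = -3 - 90/C (c(z, C) = -90/C - 3 = -3 - 90/C)
u(M) = 0
E(G) = 7284/155 (E(G) = 1/(-155) - 1*(-47) = -1/155 + 47 = 7284/155)
-E(u(c(2, 1))) = -1*7284/155 = -7284/155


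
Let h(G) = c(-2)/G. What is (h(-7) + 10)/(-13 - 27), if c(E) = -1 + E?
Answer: -73/280 ≈ -0.26071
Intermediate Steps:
h(G) = -3/G (h(G) = (-1 - 2)/G = -3/G)
(h(-7) + 10)/(-13 - 27) = (-3/(-7) + 10)/(-13 - 27) = (-3*(-⅐) + 10)/(-40) = (3/7 + 10)*(-1/40) = (73/7)*(-1/40) = -73/280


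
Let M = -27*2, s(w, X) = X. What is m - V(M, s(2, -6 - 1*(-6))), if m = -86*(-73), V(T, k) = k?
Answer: 6278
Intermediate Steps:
M = -54
m = 6278
m - V(M, s(2, -6 - 1*(-6))) = 6278 - (-6 - 1*(-6)) = 6278 - (-6 + 6) = 6278 - 1*0 = 6278 + 0 = 6278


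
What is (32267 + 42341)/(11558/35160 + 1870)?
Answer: 1311608640/32880379 ≈ 39.890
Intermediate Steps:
(32267 + 42341)/(11558/35160 + 1870) = 74608/(11558*(1/35160) + 1870) = 74608/(5779/17580 + 1870) = 74608/(32880379/17580) = 74608*(17580/32880379) = 1311608640/32880379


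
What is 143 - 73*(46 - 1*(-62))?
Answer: -7741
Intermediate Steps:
143 - 73*(46 - 1*(-62)) = 143 - 73*(46 + 62) = 143 - 73*108 = 143 - 7884 = -7741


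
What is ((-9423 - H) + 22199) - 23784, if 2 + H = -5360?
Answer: -5646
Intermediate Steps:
H = -5362 (H = -2 - 5360 = -5362)
((-9423 - H) + 22199) - 23784 = ((-9423 - 1*(-5362)) + 22199) - 23784 = ((-9423 + 5362) + 22199) - 23784 = (-4061 + 22199) - 23784 = 18138 - 23784 = -5646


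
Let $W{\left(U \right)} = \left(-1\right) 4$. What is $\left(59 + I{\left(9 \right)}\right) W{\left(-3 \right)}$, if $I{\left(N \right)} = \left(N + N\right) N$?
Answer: $-884$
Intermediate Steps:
$I{\left(N \right)} = 2 N^{2}$ ($I{\left(N \right)} = 2 N N = 2 N^{2}$)
$W{\left(U \right)} = -4$
$\left(59 + I{\left(9 \right)}\right) W{\left(-3 \right)} = \left(59 + 2 \cdot 9^{2}\right) \left(-4\right) = \left(59 + 2 \cdot 81\right) \left(-4\right) = \left(59 + 162\right) \left(-4\right) = 221 \left(-4\right) = -884$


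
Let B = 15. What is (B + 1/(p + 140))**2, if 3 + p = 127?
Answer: 15689521/69696 ≈ 225.11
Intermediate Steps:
p = 124 (p = -3 + 127 = 124)
(B + 1/(p + 140))**2 = (15 + 1/(124 + 140))**2 = (15 + 1/264)**2 = (3961/264)**2 = 15689521/69696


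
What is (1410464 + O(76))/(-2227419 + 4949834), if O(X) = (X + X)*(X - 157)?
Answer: 1398152/2722415 ≈ 0.51357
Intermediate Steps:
O(X) = 2*X*(-157 + X) (O(X) = (2*X)*(-157 + X) = 2*X*(-157 + X))
(1410464 + O(76))/(-2227419 + 4949834) = (1410464 + 2*76*(-157 + 76))/(-2227419 + 4949834) = (1410464 + 2*76*(-81))/2722415 = (1410464 - 12312)*(1/2722415) = 1398152*(1/2722415) = 1398152/2722415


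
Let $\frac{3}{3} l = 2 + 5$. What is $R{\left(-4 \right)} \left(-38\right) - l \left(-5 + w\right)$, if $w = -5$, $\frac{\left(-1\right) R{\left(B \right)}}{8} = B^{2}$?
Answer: $4934$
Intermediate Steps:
$R{\left(B \right)} = - 8 B^{2}$
$l = 7$ ($l = 2 + 5 = 7$)
$R{\left(-4 \right)} \left(-38\right) - l \left(-5 + w\right) = - 8 \left(-4\right)^{2} \left(-38\right) - 7 \left(-5 - 5\right) = \left(-8\right) 16 \left(-38\right) - 7 \left(-10\right) = \left(-128\right) \left(-38\right) - -70 = 4864 + 70 = 4934$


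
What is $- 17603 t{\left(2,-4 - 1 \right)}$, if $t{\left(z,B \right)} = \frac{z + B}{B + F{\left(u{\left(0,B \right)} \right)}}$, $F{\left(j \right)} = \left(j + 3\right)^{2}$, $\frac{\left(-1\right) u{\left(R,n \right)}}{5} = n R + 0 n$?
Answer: $\frac{52809}{4} \approx 13202.0$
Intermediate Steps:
$u{\left(R,n \right)} = - 5 R n$ ($u{\left(R,n \right)} = - 5 \left(n R + 0 n\right) = - 5 \left(R n + 0\right) = - 5 R n$)
$F{\left(j \right)} = \left(3 + j\right)^{2}$
$t{\left(z,B \right)} = \frac{B + z}{9 + B}$ ($t{\left(z,B \right)} = \frac{z + B}{B + \left(3 - 0 B\right)^{2}} = \frac{B + z}{B + \left(3 + 0\right)^{2}} = \frac{B + z}{B + 3^{2}} = \frac{B + z}{B + 9} = \frac{B + z}{9 + B}$)
$- 17603 t{\left(2,-4 - 1 \right)} = - 17603 \frac{\left(-4 - 1\right) + 2}{9 - 5} = - 17603 \frac{-5 + 2}{9 - 5} = - 17603 \cdot \frac{1}{4} \left(-3\right) = \left(-17603\right) \left(- \frac{3}{4}\right) = \frac{52809}{4}$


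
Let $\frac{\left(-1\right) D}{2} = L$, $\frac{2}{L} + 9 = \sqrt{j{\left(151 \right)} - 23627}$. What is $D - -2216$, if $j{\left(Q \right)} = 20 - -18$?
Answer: $\frac{2914042}{1315} + \frac{2 i \sqrt{2621}}{3945} \approx 2216.0 + 0.025955 i$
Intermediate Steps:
$j{\left(Q \right)} = 38$ ($j{\left(Q \right)} = 20 + 18 = 38$)
$L = \frac{2}{-9 + 3 i \sqrt{2621}}$ ($L = \frac{2}{-9 + \sqrt{38 - 23627}} = \frac{2}{-9 + \sqrt{-23589}} = \frac{2}{-9 + 3 i \sqrt{2621}} \approx -0.00076046 - 0.012977 i$)
$D = \frac{2}{1315} + \frac{2 i \sqrt{2621}}{3945}$ ($D = - 2 \left(- \frac{1}{1315} - \frac{i \sqrt{2621}}{3945}\right) = \frac{2}{1315} + \frac{2 i \sqrt{2621}}{3945} \approx 0.0015209 + 0.025955 i$)
$D - -2216 = \left(\frac{2}{1315} + \frac{2 i \sqrt{2621}}{3945}\right) - -2216 = \left(\frac{2}{1315} + \frac{2 i \sqrt{2621}}{3945}\right) + 2216 = \frac{2914042}{1315} + \frac{2 i \sqrt{2621}}{3945}$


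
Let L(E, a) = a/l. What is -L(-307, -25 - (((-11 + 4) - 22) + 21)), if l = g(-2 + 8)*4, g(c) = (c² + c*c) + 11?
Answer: 17/332 ≈ 0.051205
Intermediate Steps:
g(c) = 11 + 2*c² (g(c) = (c² + c²) + 11 = 2*c² + 11 = 11 + 2*c²)
l = 332 (l = (11 + 2*(-2 + 8)²)*4 = (11 + 2*6²)*4 = (11 + 2*36)*4 = (11 + 72)*4 = 83*4 = 332)
L(E, a) = a/332
-L(-307, -25 - (((-11 + 4) - 22) + 21)) = -(-25 - (((-11 + 4) - 22) + 21))/332 = -(-25 - ((-7 - 22) + 21))/332 = -(-25 - (-29 + 21))/332 = -(-25 - 1*(-8))/332 = -(-25 + 8)/332 = -(-17)/332 = -1*(-17/332) = 17/332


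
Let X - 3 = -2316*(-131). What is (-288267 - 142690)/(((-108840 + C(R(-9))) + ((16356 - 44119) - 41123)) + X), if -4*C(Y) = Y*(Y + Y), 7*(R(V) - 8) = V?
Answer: -42233786/12313745 ≈ -3.4298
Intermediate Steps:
R(V) = 8 + V/7
C(Y) = -Y**2/2 (C(Y) = -Y*(Y + Y)/4 = -Y*2*Y/4 = -Y**2/2)
X = 303399 (X = 3 - 2316*(-131) = 3 - 772*(-393) = 3 + 303396 = 303399)
(-288267 - 142690)/(((-108840 + C(R(-9))) + ((16356 - 44119) - 41123)) + X) = (-288267 - 142690)/(((-108840 - (8 + (1/7)*(-9))**2/2) + ((16356 - 44119) - 41123)) + 303399) = -430957/(((-108840 - (8 - 9/7)**2/2) + (-27763 - 41123)) + 303399) = -430957/(((-108840 - (47/7)**2/2) - 68886) + 303399) = -430957/(((-108840 - 1/2*2209/49) - 68886) + 303399) = -430957/(((-108840 - 2209/98) - 68886) + 303399) = -430957/((-10668529/98 - 68886) + 303399) = -430957/(-17419357/98 + 303399) = -430957/12313745/98 = -430957*98/12313745 = -42233786/12313745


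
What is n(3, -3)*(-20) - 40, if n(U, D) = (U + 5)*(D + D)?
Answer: 920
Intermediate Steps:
n(U, D) = 2*D*(5 + U) (n(U, D) = (5 + U)*(2*D) = 2*D*(5 + U))
n(3, -3)*(-20) - 40 = (2*(-3)*(5 + 3))*(-20) - 40 = (2*(-3)*8)*(-20) - 40 = -48*(-20) - 40 = 960 - 40 = 920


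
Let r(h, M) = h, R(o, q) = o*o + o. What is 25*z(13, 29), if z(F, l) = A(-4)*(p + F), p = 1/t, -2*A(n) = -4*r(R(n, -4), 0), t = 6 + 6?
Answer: 7850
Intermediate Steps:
R(o, q) = o + o² (R(o, q) = o² + o = o + o²)
t = 12
A(n) = 2*n*(1 + n) (A(n) = -(-2)*n*(1 + n) = 2*n*(1 + n))
p = 1/12 ≈ 0.083333
z(F, l) = 2 + 24*F (z(F, l) = (2*(-4)*(1 - 4))*(1/12 + F) = (2*(-4)*(-3))*(1/12 + F) = 24*(1/12 + F) = 2 + 24*F)
25*z(13, 29) = 25*(2 + 24*13) = 25*(2 + 312) = 25*314 = 7850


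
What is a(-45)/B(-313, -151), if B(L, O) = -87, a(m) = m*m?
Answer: -675/29 ≈ -23.276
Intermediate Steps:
a(m) = m²
a(-45)/B(-313, -151) = (-45)²/(-87) = 2025*(-1/87) = -675/29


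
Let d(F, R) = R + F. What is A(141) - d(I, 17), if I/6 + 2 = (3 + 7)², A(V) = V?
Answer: -464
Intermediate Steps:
I = 588 (I = -12 + 6*(3 + 7)² = -12 + 6*10² = -12 + 6*100 = -12 + 600 = 588)
d(F, R) = F + R
A(141) - d(I, 17) = 141 - (588 + 17) = 141 - 1*605 = 141 - 605 = -464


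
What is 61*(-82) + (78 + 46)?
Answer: -4878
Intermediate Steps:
61*(-82) + (78 + 46) = -5002 + 124 = -4878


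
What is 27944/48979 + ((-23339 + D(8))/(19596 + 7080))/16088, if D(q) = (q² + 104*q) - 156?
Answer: 63446759959/111216923168 ≈ 0.57048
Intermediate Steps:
D(q) = -156 + q² + 104*q
27944/48979 + ((-23339 + D(8))/(19596 + 7080))/16088 = 27944/48979 + ((-23339 + (-156 + 8² + 104*8))/(19596 + 7080))/16088 = 27944*(1/48979) + ((-23339 + (-156 + 64 + 832))/26676)*(1/16088) = 3992/6997 + ((-23339 + 740)*(1/26676))*(1/16088) = 3992/6997 - 22599*1/26676*(1/16088) = 3992/6997 - 837/988*1/16088 = 3992/6997 - 837/15894944 = 63446759959/111216923168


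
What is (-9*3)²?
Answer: 729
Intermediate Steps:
(-9*3)² = (-27)² = 729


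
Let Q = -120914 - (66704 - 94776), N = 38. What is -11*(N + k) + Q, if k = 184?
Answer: -95284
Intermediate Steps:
Q = -92842 (Q = -120914 - 1*(-28072) = -120914 + 28072 = -92842)
-11*(N + k) + Q = -11*(38 + 184) - 92842 = -11*222 - 92842 = -2442 - 92842 = -95284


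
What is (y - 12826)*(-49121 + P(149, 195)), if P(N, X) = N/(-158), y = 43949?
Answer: -241553912841/158 ≈ -1.5288e+9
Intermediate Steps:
P(N, X) = -N/158 (P(N, X) = N*(-1/158) = -N/158)
(y - 12826)*(-49121 + P(149, 195)) = (43949 - 12826)*(-49121 - 1/158*149) = 31123*(-49121 - 149/158) = 31123*(-7761267/158) = -241553912841/158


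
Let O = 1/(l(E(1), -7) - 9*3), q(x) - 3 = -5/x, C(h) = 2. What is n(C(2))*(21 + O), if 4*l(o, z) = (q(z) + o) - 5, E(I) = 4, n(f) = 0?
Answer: 0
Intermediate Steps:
q(x) = 3 - 5/x
l(o, z) = -½ - 5/(4*z) + o/4 (l(o, z) = (((3 - 5/z) + o) - 5)/4 = ((3 + o - 5/z) - 5)/4 = (-2 + o - 5/z)/4 = -½ - 5/(4*z) + o/4)
O = -28/737 (O = 1/((¼)*(-5 - 2*(-7) + 4*(-7))/(-7) - 9*3) = 1/((¼)*(-⅐)*(-5 + 14 - 28) - 27) = 1/((¼)*(-⅐)*(-19) - 27) = 1/(19/28 - 27) = 1/(-737/28) = -28/737 ≈ -0.037992)
n(C(2))*(21 + O) = 0*(21 - 28/737) = 0*(15449/737) = 0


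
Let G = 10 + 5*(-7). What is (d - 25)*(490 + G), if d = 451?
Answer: 198090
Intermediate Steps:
G = -25 (G = 10 - 35 = -25)
(d - 25)*(490 + G) = (451 - 25)*(490 - 25) = 426*465 = 198090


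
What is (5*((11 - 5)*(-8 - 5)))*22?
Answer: -8580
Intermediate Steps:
(5*((11 - 5)*(-8 - 5)))*22 = (5*(6*(-13)))*22 = (5*(-78))*22 = -390*22 = -8580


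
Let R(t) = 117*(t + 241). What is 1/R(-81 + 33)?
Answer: 1/22581 ≈ 4.4285e-5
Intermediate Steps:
R(t) = 28197 + 117*t (R(t) = 117*(241 + t) = 28197 + 117*t)
1/R(-81 + 33) = 1/(28197 + 117*(-81 + 33)) = 1/(28197 + 117*(-48)) = 1/(28197 - 5616) = 1/22581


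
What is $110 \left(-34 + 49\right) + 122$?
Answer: $1772$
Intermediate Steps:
$110 \left(-34 + 49\right) + 122 = 110 \cdot 15 + 122 = 1650 + 122 = 1772$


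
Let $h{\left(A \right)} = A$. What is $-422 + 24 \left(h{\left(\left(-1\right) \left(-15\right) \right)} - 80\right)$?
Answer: $-1982$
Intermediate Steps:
$-422 + 24 \left(h{\left(\left(-1\right) \left(-15\right) \right)} - 80\right) = -422 + 24 \left(\left(-1\right) \left(-15\right) - 80\right) = -422 + 24 \left(15 - 80\right) = -422 + 24 \left(-65\right) = -422 - 1560 = -1982$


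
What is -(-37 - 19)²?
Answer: -3136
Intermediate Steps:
-(-37 - 19)² = -1*(-56)² = -1*3136 = -3136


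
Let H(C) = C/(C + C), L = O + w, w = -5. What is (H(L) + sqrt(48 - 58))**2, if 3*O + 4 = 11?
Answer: -39/4 + I*sqrt(10) ≈ -9.75 + 3.1623*I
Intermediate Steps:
O = 7/3 (O = -4/3 + (1/3)*11 = -4/3 + 11/3 = 7/3 ≈ 2.3333)
L = -8/3 (L = 7/3 - 5 = -8/3 ≈ -2.6667)
H(C) = 1/2 (H(C) = C/((2*C)) = C*(1/(2*C)) = 1/2)
(H(L) + sqrt(48 - 58))**2 = (1/2 + sqrt(48 - 58))**2 = (1/2 + sqrt(-10))**2 = (1/2 + I*sqrt(10))**2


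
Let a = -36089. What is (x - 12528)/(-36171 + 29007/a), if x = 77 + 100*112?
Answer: 5016371/145044914 ≈ 0.034585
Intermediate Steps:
x = 11277 (x = 77 + 11200 = 11277)
(x - 12528)/(-36171 + 29007/a) = (11277 - 12528)/(-36171 + 29007/(-36089)) = -1251/(-36171 + 29007*(-1/36089)) = -1251/(-36171 - 29007/36089) = -1251/(-1305404226/36089) = -1251*(-36089/1305404226) = 5016371/145044914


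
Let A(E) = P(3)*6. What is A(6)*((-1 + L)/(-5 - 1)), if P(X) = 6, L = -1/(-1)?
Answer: 0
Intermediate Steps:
L = 1 (L = -1*(-1) = 1)
A(E) = 36 (A(E) = 6*6 = 36)
A(6)*((-1 + L)/(-5 - 1)) = 36*((-1 + 1)/(-5 - 1)) = 36*(0/(-6)) = 36*(0*(-1/6)) = 36*0 = 0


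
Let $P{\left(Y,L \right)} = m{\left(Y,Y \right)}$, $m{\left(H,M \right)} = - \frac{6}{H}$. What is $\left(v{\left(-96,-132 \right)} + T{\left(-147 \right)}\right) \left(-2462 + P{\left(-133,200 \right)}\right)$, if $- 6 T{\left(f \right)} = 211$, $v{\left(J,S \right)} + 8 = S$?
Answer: $\frac{172069720}{399} \approx 4.3125 \cdot 10^{5}$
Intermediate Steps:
$v{\left(J,S \right)} = -8 + S$
$T{\left(f \right)} = - \frac{211}{6}$ ($T{\left(f \right)} = \left(- \frac{1}{6}\right) 211 = - \frac{211}{6}$)
$P{\left(Y,L \right)} = - \frac{6}{Y}$
$\left(v{\left(-96,-132 \right)} + T{\left(-147 \right)}\right) \left(-2462 + P{\left(-133,200 \right)}\right) = \left(\left(-8 - 132\right) - \frac{211}{6}\right) \left(-2462 - \frac{6}{-133}\right) = \left(-140 - \frac{211}{6}\right) \left(-2462 - - \frac{6}{133}\right) = - \frac{1051 \left(-2462 + \frac{6}{133}\right)}{6} = \left(- \frac{1051}{6}\right) \left(- \frac{327440}{133}\right) = \frac{172069720}{399}$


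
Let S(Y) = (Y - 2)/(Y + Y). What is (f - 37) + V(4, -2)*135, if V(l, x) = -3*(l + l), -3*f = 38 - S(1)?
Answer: -19739/6 ≈ -3289.8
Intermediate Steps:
S(Y) = (-2 + Y)/(2*Y) (S(Y) = (-2 + Y)/((2*Y)) = (-2 + Y)*(1/(2*Y)) = (-2 + Y)/(2*Y))
f = -77/6 (f = -(38 - (-2 + 1)/(2*1))/3 = -(38 - (-1)/2)/3 = -(38 - 1*(-1/2))/3 = -(38 + 1/2)/3 = -1/3*77/2 = -77/6 ≈ -12.833)
V(l, x) = -6*l
(f - 37) + V(4, -2)*135 = (-77/6 - 37) - 6*4*135 = -299/6 - 24*135 = -299/6 - 3240 = -19739/6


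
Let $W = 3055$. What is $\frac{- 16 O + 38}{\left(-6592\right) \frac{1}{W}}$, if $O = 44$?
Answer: $\frac{1017315}{3296} \approx 308.65$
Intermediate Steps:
$\frac{- 16 O + 38}{\left(-6592\right) \frac{1}{W}} = \frac{\left(-16\right) 44 + 38}{\left(-6592\right) \frac{1}{3055}} = \frac{-704 + 38}{\left(-6592\right) \frac{1}{3055}} = - \frac{666}{- \frac{6592}{3055}} = \left(-666\right) \left(- \frac{3055}{6592}\right) = \frac{1017315}{3296}$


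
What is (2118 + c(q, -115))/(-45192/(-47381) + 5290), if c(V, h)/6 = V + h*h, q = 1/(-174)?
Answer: 111940976551/7270029778 ≈ 15.398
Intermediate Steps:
q = -1/174 ≈ -0.0057471
c(V, h) = 6*V + 6*h² (c(V, h) = 6*(V + h*h) = 6*(V + h²) = 6*V + 6*h²)
(2118 + c(q, -115))/(-45192/(-47381) + 5290) = (2118 + (6*(-1/174) + 6*(-115)²))/(-45192/(-47381) + 5290) = (2118 + (-1/29 + 6*13225))/(-45192*(-1/47381) + 5290) = (2118 + (-1/29 + 79350))/(45192/47381 + 5290) = (2118 + 2301149/29)/(250690682/47381) = (2362571/29)*(47381/250690682) = 111940976551/7270029778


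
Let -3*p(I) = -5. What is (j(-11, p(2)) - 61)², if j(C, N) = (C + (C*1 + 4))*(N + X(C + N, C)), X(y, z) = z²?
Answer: 5148361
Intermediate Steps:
p(I) = 5/3 (p(I) = -⅓*(-5) = 5/3)
j(C, N) = (4 + 2*C)*(N + C²) (j(C, N) = (C + (C*1 + 4))*(N + C²) = (C + (C + 4))*(N + C²) = (C + (4 + C))*(N + C²) = (4 + 2*C)*(N + C²))
(j(-11, p(2)) - 61)² = ((2*(-11)³ + 4*(5/3) + 4*(-11)² + 2*(-11)*(5/3)) - 61)² = ((2*(-1331) + 20/3 + 4*121 - 110/3) - 61)² = ((-2662 + 20/3 + 484 - 110/3) - 61)² = (-2208 - 61)² = (-2269)² = 5148361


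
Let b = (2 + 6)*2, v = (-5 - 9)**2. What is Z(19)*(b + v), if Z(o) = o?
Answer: 4028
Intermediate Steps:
v = 196 (v = (-14)**2 = 196)
b = 16 (b = 8*2 = 16)
Z(19)*(b + v) = 19*(16 + 196) = 19*212 = 4028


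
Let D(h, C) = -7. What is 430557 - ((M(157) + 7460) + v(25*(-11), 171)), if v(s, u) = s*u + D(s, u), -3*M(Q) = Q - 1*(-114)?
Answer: 1410658/3 ≈ 4.7022e+5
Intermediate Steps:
M(Q) = -38 - Q/3 (M(Q) = -(Q - 1*(-114))/3 = -(Q + 114)/3 = -(114 + Q)/3 = -38 - Q/3)
v(s, u) = -7 + s*u (v(s, u) = s*u - 7 = -7 + s*u)
430557 - ((M(157) + 7460) + v(25*(-11), 171)) = 430557 - (((-38 - 1/3*157) + 7460) + (-7 + (25*(-11))*171)) = 430557 - (((-38 - 157/3) + 7460) + (-7 - 275*171)) = 430557 - ((-271/3 + 7460) + (-7 - 47025)) = 430557 - (22109/3 - 47032) = 430557 - 1*(-118987/3) = 430557 + 118987/3 = 1410658/3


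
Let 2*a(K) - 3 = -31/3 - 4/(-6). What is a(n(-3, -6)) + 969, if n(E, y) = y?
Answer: 2897/3 ≈ 965.67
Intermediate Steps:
a(K) = -10/3 (a(K) = 3/2 + (-31/3 - 4/(-6))/2 = 3/2 + (-31*1/3 - 4*(-1/6))/2 = 3/2 + (-31/3 + 2/3)/2 = 3/2 + (1/2)*(-29/3) = 3/2 - 29/6 = -10/3)
a(n(-3, -6)) + 969 = -10/3 + 969 = 2897/3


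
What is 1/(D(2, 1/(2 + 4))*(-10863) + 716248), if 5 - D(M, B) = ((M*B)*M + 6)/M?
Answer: 1/698143 ≈ 1.4324e-6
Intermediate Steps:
D(M, B) = 5 - (6 + B*M²)/M (D(M, B) = 5 - ((M*B)*M + 6)/M = 5 - ((B*M)*M + 6)/M = 5 - (B*M² + 6)/M = 5 - (6 + B*M²)/M)
1/(D(2, 1/(2 + 4))*(-10863) + 716248) = 1/((5 - 6/2 - 1*2/(2 + 4))*(-10863) + 716248) = 1/((5 - 6*½ - 1*2/6)*(-10863) + 716248) = 1/((5 - 3 - 1*⅙*2)*(-10863) + 716248) = 1/((5 - 3 - ⅓)*(-10863) + 716248) = 1/((5/3)*(-10863) + 716248) = 1/(-18105 + 716248) = 1/698143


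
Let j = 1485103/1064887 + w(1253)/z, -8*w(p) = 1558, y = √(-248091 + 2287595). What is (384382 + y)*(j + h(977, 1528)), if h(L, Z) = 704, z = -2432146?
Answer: 1404489159744655484587/5179921315004 + 7307777990356757*√127469/2589960657502 ≈ 2.7215e+8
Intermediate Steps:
y = 4*√127469 (y = √2039504 = 4*√127469 ≈ 1428.1)
w(p) = -779/4 (w(p) = -⅛*1558 = -779/4)
j = 14448778831125/10359842630008 (j = 1485103/1064887 - 779/4/(-2432146) = 1485103*(1/1064887) - 779/4*(-1/2432146) = 1485103/1064887 + 779/9728584 = 14448778831125/10359842630008 ≈ 1.3947)
(384382 + y)*(j + h(977, 1528)) = (384382 + 4*√127469)*(14448778831125/10359842630008 + 704) = (384382 + 4*√127469)*(7307777990356757/10359842630008) = 1404489159744655484587/5179921315004 + 7307777990356757*√127469/2589960657502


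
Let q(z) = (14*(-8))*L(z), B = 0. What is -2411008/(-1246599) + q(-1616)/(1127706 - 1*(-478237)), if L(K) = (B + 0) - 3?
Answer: 3872360277808/2001966937857 ≈ 1.9343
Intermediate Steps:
L(K) = -3 (L(K) = (0 + 0) - 3 = 0 - 3 = -3)
q(z) = 336 (q(z) = (14*(-8))*(-3) = -112*(-3) = 336)
-2411008/(-1246599) + q(-1616)/(1127706 - 1*(-478237)) = -2411008/(-1246599) + 336/(1127706 - 1*(-478237)) = -2411008*(-1/1246599) + 336/(1127706 + 478237) = 2411008/1246599 + 336/1605943 = 3872360277808/2001966937857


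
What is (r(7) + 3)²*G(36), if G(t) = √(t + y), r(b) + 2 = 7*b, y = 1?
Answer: 2500*√37 ≈ 15207.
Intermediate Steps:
r(b) = -2 + 7*b
G(t) = √(1 + t) (G(t) = √(t + 1) = √(1 + t))
(r(7) + 3)²*G(36) = ((-2 + 7*7) + 3)²*√(1 + 36) = ((-2 + 49) + 3)²*√37 = (47 + 3)²*√37 = 50²*√37 = 2500*√37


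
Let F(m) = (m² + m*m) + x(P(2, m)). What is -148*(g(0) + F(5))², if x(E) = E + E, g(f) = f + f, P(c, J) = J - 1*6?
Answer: -340992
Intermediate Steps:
P(c, J) = -6 + J (P(c, J) = J - 6 = -6 + J)
g(f) = 2*f
x(E) = 2*E
F(m) = -12 + 2*m + 2*m² (F(m) = (m² + m*m) + 2*(-6 + m) = (m² + m²) + (-12 + 2*m) = 2*m² + (-12 + 2*m) = -12 + 2*m + 2*m²)
-148*(g(0) + F(5))² = -148*(2*0 + (-12 + 2*5 + 2*5²))² = -148*(0 + (-12 + 10 + 2*25))² = -148*(0 + (-12 + 10 + 50))² = -148*(0 + 48)² = -148*48² = -148*2304 = -340992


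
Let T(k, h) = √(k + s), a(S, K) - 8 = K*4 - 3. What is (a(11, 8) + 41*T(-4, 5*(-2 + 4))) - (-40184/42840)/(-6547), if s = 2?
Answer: 1297184822/35059185 + 41*I*√2 ≈ 37.0 + 57.983*I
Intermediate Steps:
a(S, K) = 5 + 4*K (a(S, K) = 8 + (K*4 - 3) = 8 + (4*K - 3) = 8 + (-3 + 4*K) = 5 + 4*K)
T(k, h) = √(2 + k) (T(k, h) = √(k + 2) = √(2 + k))
(a(11, 8) + 41*T(-4, 5*(-2 + 4))) - (-40184/42840)/(-6547) = ((5 + 4*8) + 41*√(2 - 4)) - (-40184/42840)/(-6547) = ((5 + 32) + 41*√(-2)) - (-40184*1/42840)*(-1)/6547 = (37 + 41*(I*√2)) - (-5023)*(-1)/(5355*6547) = (37 + 41*I*√2) - 1*5023/35059185 = (37 + 41*I*√2) - 5023/35059185 = 1297184822/35059185 + 41*I*√2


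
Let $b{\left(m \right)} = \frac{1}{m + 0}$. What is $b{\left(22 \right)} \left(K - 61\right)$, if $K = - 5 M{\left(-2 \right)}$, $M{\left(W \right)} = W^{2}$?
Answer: $- \frac{81}{22} \approx -3.6818$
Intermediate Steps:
$b{\left(m \right)} = \frac{1}{m}$
$K = -20$ ($K = - 5 \left(-2\right)^{2} = \left(-5\right) 4 = -20$)
$b{\left(22 \right)} \left(K - 61\right) = \frac{-20 - 61}{22} = \frac{1}{22} \left(-81\right) = - \frac{81}{22}$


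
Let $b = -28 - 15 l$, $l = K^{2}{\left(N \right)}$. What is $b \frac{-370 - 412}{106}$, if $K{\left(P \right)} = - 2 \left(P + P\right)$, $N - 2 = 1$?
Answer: $\frac{855508}{53} \approx 16142.0$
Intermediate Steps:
$N = 3$ ($N = 2 + 1 = 3$)
$K{\left(P \right)} = - 4 P$ ($K{\left(P \right)} = - 2 \cdot 2 P = - 4 P$)
$l = 144$ ($l = \left(\left(-4\right) 3\right)^{2} = \left(-12\right)^{2} = 144$)
$b = -2188$ ($b = -28 - 2160 = -2188$)
$b \frac{-370 - 412}{106} = - 2188 \frac{-370 - 412}{106} = - 2188 \left(\left(-782\right) \frac{1}{106}\right) = \left(-2188\right) \left(- \frac{391}{53}\right) = \frac{855508}{53}$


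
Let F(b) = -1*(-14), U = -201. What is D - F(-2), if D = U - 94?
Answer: -309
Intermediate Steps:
F(b) = 14
D = -295 (D = -201 - 94 = -295)
D - F(-2) = -295 - 1*14 = -295 - 14 = -309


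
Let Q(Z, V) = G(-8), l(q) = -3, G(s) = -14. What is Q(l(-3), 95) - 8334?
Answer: -8348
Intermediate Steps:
Q(Z, V) = -14
Q(l(-3), 95) - 8334 = -14 - 8334 = -8348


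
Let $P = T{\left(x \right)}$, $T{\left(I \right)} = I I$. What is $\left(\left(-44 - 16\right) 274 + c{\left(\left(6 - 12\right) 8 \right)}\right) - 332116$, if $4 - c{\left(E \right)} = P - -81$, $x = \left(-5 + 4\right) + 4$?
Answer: $-348642$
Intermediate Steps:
$x = 3$ ($x = -1 + 4 = 3$)
$T{\left(I \right)} = I^{2}$
$P = 9$ ($P = 3^{2} = 9$)
$c{\left(E \right)} = -86$ ($c{\left(E \right)} = 4 - \left(9 - -81\right) = 4 - \left(9 + 81\right) = 4 - 90 = -86$)
$\left(\left(-44 - 16\right) 274 + c{\left(\left(6 - 12\right) 8 \right)}\right) - 332116 = \left(\left(-44 - 16\right) 274 - 86\right) - 332116 = \left(\left(-60\right) 274 - 86\right) - 332116 = \left(-16440 - 86\right) - 332116 = -16526 - 332116 = -348642$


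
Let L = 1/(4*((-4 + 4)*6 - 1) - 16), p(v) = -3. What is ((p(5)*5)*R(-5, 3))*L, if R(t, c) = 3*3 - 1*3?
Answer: 9/2 ≈ 4.5000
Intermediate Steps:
R(t, c) = 6 (R(t, c) = 9 - 3 = 6)
L = -1/20 (L = 1/(4*(0*6 - 1) - 16) = 1/(4*(0 - 1) - 16) = 1/(4*(-1) - 16) = 1/(-4 - 16) = 1/(-20) = -1/20 ≈ -0.050000)
((p(5)*5)*R(-5, 3))*L = (-3*5*6)*(-1/20) = -15*6*(-1/20) = -90*(-1/20) = 9/2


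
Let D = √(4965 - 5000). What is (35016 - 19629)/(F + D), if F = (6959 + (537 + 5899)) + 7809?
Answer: 326265948/449609651 - 15387*I*√35/449609651 ≈ 0.72567 - 0.00020247*I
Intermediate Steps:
D = I*√35 (D = √(-35) = I*√35 ≈ 5.9161*I)
F = 21204 (F = (6959 + 6436) + 7809 = 13395 + 7809 = 21204)
(35016 - 19629)/(F + D) = (35016 - 19629)/(21204 + I*√35) = 15387/(21204 + I*√35)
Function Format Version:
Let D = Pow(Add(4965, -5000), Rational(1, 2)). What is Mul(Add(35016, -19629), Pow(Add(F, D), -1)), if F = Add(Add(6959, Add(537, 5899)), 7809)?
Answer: Add(Rational(326265948, 449609651), Mul(Rational(-15387, 449609651), I, Pow(35, Rational(1, 2)))) ≈ Add(0.72567, Mul(-0.00020247, I))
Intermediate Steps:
D = Mul(I, Pow(35, Rational(1, 2))) (D = Pow(-35, Rational(1, 2)) = Mul(I, Pow(35, Rational(1, 2))) ≈ Mul(5.9161, I))
F = 21204 (F = Add(Add(6959, 6436), 7809) = Add(13395, 7809) = 21204)
Mul(Add(35016, -19629), Pow(Add(F, D), -1)) = Mul(Add(35016, -19629), Pow(Add(21204, Mul(I, Pow(35, Rational(1, 2)))), -1)) = Mul(15387, Pow(Add(21204, Mul(I, Pow(35, Rational(1, 2)))), -1))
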